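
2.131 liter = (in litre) 2.131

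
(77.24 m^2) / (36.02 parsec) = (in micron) 6.949e-11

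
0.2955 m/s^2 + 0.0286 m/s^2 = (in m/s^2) 0.3241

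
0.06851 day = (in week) 0.009787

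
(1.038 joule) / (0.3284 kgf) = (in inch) 12.69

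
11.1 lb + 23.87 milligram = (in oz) 177.6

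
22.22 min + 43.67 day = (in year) 0.1197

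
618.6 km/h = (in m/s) 171.8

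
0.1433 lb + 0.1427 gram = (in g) 65.14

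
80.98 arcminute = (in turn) 0.003749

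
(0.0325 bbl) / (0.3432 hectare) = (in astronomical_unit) 1.006e-17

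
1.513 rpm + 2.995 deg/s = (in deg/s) 12.07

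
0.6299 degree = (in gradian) 0.6999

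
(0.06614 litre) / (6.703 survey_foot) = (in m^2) 3.237e-05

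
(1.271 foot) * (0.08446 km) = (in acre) 0.008085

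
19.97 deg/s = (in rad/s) 0.3485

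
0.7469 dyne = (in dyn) 0.7469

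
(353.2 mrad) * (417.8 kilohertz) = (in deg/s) 8.455e+06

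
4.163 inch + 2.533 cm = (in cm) 13.11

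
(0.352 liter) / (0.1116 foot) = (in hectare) 1.035e-06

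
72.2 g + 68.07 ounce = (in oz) 70.62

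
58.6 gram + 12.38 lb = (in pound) 12.51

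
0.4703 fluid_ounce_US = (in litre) 0.01391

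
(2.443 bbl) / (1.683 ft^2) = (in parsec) 8.05e-17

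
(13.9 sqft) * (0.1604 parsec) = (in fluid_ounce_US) 2.161e+20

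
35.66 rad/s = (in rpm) 340.5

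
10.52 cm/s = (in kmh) 0.3787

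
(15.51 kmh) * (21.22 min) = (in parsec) 1.778e-13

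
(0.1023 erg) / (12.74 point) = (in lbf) 5.117e-07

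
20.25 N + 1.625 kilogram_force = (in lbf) 8.135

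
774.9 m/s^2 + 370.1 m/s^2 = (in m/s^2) 1145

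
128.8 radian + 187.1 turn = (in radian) 1304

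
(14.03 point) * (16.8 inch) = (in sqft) 0.02273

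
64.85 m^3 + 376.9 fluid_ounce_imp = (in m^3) 64.86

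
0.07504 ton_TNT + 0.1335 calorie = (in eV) 1.96e+27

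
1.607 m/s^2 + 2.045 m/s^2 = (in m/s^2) 3.652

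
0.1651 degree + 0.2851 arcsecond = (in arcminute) 9.911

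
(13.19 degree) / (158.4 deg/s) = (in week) 1.377e-07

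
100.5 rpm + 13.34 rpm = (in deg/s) 683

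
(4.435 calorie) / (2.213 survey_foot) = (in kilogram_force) 2.805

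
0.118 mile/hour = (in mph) 0.118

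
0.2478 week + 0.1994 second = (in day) 1.735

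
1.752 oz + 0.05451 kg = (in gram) 104.2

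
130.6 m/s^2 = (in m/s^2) 130.6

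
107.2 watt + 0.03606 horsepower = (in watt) 134.1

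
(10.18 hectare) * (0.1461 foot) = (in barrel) 2.851e+04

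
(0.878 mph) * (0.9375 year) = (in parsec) 3.761e-10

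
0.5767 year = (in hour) 5052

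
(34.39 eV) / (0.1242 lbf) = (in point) 2.827e-14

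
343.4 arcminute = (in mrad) 99.89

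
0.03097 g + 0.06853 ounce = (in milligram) 1974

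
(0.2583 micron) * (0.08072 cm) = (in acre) 5.152e-14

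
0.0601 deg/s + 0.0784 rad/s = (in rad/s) 0.07945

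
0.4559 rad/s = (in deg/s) 26.12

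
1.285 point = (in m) 0.0004533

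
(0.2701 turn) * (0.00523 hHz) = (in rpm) 8.476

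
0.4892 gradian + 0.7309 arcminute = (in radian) 0.007897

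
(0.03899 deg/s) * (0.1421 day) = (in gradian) 531.9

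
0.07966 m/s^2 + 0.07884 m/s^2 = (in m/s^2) 0.1585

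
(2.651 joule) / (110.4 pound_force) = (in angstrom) 5.398e+07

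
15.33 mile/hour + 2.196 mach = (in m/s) 754.6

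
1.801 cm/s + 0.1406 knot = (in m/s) 0.09034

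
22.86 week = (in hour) 3840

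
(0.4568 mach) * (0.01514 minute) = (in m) 141.3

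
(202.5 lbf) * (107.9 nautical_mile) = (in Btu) 1.706e+05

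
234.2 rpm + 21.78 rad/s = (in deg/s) 2653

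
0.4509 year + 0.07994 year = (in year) 0.5308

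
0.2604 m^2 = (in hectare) 2.604e-05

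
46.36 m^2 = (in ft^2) 499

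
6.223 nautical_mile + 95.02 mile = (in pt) 4.661e+08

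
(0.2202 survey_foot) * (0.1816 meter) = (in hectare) 1.219e-06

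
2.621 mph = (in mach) 0.003441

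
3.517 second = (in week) 5.815e-06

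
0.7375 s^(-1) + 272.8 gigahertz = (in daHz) 2.728e+10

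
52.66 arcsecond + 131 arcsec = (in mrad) 0.8904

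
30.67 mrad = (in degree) 1.757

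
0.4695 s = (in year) 1.489e-08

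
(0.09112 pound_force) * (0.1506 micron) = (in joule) 6.104e-08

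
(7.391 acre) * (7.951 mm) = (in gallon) 6.282e+04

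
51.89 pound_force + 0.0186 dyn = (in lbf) 51.89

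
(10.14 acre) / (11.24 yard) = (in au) 2.669e-08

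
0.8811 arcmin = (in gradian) 0.01632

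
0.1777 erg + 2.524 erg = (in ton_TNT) 6.457e-17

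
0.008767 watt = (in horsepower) 1.176e-05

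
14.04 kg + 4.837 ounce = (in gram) 1.418e+04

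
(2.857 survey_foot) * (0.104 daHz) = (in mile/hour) 2.026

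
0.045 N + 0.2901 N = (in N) 0.3351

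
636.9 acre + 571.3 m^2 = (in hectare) 257.8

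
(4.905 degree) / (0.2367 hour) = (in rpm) 0.0009594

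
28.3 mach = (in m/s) 9636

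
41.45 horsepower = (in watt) 3.091e+04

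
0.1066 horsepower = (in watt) 79.49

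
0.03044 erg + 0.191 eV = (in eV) 1.9e+10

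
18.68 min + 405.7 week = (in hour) 6.816e+04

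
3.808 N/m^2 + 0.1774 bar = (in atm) 0.1751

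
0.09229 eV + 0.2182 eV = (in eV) 0.3105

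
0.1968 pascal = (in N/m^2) 0.1968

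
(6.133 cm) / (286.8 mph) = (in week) 7.909e-10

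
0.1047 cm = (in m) 0.001047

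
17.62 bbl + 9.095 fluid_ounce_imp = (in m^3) 2.802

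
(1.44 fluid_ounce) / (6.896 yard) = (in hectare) 6.754e-10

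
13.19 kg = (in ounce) 465.3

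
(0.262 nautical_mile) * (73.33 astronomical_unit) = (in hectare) 5.323e+11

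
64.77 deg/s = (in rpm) 10.79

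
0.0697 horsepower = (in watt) 51.98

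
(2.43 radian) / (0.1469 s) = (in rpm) 158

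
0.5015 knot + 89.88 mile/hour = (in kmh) 145.6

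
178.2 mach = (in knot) 1.179e+05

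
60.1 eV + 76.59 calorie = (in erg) 3.205e+09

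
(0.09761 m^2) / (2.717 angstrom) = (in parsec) 1.164e-08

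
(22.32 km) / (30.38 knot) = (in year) 4.529e-05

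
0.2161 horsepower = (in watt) 161.1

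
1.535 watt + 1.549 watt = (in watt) 3.084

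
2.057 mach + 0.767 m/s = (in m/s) 701.2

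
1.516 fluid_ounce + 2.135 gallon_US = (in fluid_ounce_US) 274.8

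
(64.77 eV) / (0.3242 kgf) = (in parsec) 1.058e-34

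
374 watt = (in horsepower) 0.5015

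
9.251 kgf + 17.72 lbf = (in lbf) 38.11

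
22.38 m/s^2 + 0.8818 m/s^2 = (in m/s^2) 23.26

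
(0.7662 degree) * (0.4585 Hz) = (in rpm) 0.05855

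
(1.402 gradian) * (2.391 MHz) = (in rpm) 5.028e+05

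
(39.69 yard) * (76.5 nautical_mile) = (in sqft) 5.535e+07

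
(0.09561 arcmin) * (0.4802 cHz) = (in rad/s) 1.336e-07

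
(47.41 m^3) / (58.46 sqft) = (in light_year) 9.227e-16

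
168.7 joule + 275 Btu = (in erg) 2.903e+12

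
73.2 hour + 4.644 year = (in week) 242.6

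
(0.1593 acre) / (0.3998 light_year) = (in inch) 6.71e-12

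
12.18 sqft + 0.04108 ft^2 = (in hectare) 0.0001135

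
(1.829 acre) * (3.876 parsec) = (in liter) 8.852e+23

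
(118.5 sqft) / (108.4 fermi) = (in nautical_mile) 5.484e+10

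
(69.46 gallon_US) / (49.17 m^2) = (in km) 5.347e-06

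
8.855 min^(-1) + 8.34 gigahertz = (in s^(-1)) 8.34e+09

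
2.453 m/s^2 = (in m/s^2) 2.453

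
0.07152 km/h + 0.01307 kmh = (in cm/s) 2.35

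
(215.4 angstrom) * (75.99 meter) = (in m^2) 1.637e-06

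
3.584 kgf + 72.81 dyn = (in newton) 35.15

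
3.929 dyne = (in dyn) 3.929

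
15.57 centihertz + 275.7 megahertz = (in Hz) 2.757e+08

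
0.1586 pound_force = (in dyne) 7.055e+04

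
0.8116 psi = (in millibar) 55.96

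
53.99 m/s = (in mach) 0.1586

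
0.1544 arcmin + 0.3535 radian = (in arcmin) 1215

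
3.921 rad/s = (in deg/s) 224.7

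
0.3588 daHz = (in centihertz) 358.8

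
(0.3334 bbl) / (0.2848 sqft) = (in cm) 200.3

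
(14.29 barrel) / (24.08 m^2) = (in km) 9.435e-05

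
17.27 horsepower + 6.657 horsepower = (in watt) 1.784e+04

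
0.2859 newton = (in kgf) 0.02915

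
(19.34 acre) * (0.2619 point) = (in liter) 7231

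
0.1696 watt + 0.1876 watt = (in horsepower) 0.000479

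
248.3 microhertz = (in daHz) 2.483e-05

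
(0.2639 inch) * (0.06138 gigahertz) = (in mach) 1208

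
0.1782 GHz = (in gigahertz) 0.1782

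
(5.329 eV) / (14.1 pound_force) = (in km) 1.361e-23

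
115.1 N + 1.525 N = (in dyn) 1.166e+07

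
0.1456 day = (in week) 0.0208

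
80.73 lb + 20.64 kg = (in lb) 126.2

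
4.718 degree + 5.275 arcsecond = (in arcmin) 283.2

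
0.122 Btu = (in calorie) 30.76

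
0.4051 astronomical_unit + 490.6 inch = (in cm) 6.06e+12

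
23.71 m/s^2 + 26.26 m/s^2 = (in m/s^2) 49.97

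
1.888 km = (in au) 1.262e-08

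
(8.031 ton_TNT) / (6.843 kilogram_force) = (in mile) 3.111e+05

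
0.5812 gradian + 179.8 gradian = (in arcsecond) 5.844e+05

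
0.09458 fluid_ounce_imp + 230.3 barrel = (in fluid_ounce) 1.238e+06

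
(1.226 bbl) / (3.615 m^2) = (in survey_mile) 3.35e-05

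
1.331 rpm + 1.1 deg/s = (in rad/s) 0.1586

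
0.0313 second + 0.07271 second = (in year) 3.298e-09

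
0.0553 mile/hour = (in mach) 7.26e-05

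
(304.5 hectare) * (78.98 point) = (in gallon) 2.241e+07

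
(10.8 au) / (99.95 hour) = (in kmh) 1.616e+07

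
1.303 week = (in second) 7.881e+05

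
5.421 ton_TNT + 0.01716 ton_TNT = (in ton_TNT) 5.438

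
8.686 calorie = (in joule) 36.34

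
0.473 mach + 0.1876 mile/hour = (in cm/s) 1.611e+04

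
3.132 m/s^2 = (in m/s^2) 3.132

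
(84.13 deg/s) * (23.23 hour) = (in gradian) 7.817e+06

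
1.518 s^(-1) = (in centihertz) 151.8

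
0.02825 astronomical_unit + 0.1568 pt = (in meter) 4.226e+09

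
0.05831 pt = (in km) 2.057e-08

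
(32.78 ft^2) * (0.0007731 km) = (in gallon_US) 622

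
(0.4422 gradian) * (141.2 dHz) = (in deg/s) 5.619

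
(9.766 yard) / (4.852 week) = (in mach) 8.937e-09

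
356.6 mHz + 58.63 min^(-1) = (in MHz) 1.334e-06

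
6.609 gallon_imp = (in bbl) 0.189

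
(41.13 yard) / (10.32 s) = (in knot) 7.084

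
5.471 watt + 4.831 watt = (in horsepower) 0.01382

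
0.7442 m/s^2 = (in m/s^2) 0.7442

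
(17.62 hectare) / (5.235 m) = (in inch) 1.325e+06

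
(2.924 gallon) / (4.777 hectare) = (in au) 1.549e-18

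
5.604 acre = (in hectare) 2.268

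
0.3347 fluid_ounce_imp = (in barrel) 5.982e-05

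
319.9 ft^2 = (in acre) 0.007344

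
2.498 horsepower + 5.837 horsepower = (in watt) 6215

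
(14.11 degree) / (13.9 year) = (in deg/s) 3.219e-08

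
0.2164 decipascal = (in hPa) 0.0002164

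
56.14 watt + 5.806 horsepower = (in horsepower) 5.881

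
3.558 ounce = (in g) 100.9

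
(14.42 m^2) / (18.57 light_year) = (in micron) 8.208e-11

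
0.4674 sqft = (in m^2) 0.04342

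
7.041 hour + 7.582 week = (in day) 53.37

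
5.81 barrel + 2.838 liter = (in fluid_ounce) 3.133e+04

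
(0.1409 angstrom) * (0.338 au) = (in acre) 0.000176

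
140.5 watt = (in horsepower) 0.1884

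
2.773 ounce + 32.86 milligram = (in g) 78.65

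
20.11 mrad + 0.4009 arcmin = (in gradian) 1.288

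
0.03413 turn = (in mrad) 214.4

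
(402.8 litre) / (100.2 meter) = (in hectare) 4.02e-07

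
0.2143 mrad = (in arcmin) 0.7367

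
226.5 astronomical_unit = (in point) 9.605e+16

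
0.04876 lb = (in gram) 22.12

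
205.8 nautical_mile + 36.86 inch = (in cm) 3.811e+07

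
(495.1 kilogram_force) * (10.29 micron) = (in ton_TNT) 1.194e-11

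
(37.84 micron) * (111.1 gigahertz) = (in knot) 8.172e+06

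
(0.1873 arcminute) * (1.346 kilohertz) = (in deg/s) 4.202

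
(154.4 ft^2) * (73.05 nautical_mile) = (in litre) 1.941e+09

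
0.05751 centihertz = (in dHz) 0.005751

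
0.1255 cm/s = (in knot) 0.00244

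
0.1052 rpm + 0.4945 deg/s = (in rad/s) 0.01965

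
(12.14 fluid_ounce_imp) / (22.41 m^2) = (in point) 0.04363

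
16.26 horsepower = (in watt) 1.213e+04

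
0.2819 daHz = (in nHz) 2.819e+09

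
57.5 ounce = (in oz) 57.5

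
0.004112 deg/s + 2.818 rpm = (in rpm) 2.819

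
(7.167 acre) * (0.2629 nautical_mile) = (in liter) 1.412e+10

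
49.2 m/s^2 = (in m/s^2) 49.2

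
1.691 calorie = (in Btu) 0.006706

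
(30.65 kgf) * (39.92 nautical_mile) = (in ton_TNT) 0.005311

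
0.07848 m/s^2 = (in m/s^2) 0.07848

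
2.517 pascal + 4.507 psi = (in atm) 0.3067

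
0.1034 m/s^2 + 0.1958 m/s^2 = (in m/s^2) 0.2992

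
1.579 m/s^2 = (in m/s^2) 1.579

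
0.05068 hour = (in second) 182.4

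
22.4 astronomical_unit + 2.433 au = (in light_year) 0.0003927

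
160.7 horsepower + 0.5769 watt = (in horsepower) 160.7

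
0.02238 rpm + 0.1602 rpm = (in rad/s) 0.01912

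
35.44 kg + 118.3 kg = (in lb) 338.9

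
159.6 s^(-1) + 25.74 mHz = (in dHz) 1596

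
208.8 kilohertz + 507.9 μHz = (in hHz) 2088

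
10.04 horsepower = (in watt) 7487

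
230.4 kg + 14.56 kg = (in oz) 8641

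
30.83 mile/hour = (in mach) 0.04048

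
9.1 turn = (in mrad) 5.718e+04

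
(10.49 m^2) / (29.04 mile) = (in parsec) 7.274e-21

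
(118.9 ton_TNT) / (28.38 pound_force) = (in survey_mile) 2.449e+06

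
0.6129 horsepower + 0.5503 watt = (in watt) 457.6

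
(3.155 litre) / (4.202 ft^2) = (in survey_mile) 5.022e-06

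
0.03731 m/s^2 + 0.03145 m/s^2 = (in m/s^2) 0.06876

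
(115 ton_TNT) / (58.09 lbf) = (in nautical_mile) 1.005e+06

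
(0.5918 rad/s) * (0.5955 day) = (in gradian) 1.938e+06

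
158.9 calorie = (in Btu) 0.6301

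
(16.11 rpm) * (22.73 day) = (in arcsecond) 6.834e+11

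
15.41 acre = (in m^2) 6.236e+04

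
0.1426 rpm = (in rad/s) 0.01493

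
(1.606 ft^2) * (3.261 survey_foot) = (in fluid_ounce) 5015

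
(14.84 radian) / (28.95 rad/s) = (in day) 5.933e-06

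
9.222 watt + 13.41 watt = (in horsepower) 0.03035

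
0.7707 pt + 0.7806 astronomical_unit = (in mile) 7.256e+07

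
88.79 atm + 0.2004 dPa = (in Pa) 8.997e+06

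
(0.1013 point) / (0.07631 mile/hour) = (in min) 1.746e-05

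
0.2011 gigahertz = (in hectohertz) 2.011e+06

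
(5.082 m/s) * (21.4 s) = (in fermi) 1.088e+17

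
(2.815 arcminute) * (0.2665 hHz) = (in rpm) 0.2084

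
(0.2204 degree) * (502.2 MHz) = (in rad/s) 1.932e+06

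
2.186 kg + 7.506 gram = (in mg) 2.194e+06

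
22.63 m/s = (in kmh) 81.47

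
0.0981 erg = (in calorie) 2.345e-09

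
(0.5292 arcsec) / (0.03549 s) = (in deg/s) 0.004142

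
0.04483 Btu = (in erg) 4.73e+08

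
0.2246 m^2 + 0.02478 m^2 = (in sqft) 2.684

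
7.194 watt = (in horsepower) 0.009647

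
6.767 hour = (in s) 2.436e+04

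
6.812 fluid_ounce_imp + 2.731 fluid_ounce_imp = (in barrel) 0.001705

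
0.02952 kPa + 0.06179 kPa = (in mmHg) 0.6849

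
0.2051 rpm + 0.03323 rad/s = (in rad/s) 0.05471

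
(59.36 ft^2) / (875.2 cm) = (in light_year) 6.66e-17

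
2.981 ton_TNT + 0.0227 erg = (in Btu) 1.182e+07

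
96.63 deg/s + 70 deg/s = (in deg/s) 166.6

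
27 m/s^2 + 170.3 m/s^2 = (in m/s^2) 197.3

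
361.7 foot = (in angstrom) 1.102e+12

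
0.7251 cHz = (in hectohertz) 7.251e-05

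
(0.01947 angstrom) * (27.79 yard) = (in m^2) 4.948e-11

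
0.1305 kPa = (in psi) 0.01893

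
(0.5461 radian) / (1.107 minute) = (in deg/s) 0.4711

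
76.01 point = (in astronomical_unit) 1.792e-13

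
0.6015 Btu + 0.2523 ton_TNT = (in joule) 1.056e+09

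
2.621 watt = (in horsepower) 0.003515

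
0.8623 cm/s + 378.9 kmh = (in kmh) 378.9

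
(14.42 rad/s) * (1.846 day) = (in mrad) 2.3e+09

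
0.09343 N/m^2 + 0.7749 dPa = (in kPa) 0.0001709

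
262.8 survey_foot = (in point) 2.271e+05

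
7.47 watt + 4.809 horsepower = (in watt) 3594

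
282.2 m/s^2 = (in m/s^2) 282.2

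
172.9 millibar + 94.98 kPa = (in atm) 1.108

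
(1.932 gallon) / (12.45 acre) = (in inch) 5.715e-06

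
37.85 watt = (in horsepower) 0.05076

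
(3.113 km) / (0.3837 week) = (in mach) 3.94e-05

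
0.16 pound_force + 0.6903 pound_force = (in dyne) 3.782e+05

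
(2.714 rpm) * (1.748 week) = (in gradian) 1.913e+07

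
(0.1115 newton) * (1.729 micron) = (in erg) 1.928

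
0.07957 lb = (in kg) 0.03609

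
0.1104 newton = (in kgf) 0.01126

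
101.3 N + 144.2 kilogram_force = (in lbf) 340.7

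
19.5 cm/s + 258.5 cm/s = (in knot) 5.404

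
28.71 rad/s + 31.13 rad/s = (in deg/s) 3429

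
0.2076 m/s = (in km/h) 0.7474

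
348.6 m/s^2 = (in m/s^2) 348.6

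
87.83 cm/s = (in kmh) 3.162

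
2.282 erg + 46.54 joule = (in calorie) 11.12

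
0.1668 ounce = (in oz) 0.1668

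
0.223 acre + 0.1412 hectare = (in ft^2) 2.491e+04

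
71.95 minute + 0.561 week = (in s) 3.436e+05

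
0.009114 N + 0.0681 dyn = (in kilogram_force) 0.0009294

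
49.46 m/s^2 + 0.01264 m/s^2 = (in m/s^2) 49.47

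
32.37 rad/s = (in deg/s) 1855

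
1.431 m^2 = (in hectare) 0.0001431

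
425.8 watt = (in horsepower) 0.571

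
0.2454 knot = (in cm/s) 12.62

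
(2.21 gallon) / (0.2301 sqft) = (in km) 0.0003913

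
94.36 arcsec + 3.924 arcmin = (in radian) 0.001599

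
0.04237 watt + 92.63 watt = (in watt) 92.67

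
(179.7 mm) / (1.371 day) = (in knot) 2.949e-06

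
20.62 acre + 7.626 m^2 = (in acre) 20.62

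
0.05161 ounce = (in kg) 0.001463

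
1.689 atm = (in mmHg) 1284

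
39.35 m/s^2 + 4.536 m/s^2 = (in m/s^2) 43.89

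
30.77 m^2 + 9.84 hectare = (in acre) 24.32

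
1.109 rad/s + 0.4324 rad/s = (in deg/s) 88.32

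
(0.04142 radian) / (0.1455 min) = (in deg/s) 0.2718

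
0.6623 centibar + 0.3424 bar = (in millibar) 349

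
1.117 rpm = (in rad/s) 0.117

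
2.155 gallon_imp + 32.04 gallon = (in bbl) 0.8245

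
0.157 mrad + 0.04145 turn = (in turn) 0.04147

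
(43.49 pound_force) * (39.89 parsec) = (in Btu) 2.257e+17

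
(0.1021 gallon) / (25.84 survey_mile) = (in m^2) 9.294e-09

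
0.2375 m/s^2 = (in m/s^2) 0.2375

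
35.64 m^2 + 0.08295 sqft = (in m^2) 35.65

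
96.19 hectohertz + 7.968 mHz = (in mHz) 9.619e+06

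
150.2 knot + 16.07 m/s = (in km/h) 336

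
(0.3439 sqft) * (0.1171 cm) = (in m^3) 3.741e-05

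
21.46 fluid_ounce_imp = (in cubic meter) 0.0006097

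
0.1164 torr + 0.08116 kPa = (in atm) 0.0009541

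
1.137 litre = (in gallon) 0.3004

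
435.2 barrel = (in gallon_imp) 1.522e+04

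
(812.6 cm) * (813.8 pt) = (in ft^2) 25.11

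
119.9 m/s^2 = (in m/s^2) 119.9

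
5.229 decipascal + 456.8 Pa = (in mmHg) 3.43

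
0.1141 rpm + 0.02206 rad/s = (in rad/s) 0.03401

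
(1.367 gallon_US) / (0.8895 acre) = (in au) 9.609e-18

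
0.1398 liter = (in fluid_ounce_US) 4.727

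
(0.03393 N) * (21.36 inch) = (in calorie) 0.0044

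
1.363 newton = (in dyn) 1.363e+05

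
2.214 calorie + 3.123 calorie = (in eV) 1.394e+20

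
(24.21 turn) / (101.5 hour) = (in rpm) 0.003975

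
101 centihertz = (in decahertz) 0.101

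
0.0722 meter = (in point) 204.7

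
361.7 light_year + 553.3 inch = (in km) 3.422e+15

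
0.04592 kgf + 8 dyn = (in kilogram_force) 0.04593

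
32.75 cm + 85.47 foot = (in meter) 26.38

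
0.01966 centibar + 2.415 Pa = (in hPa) 0.2208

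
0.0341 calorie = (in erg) 1.427e+06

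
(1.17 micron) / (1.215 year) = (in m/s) 3.054e-14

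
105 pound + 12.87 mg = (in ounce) 1680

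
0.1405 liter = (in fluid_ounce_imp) 4.945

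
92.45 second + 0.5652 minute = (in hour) 0.0351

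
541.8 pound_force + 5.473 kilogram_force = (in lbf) 553.9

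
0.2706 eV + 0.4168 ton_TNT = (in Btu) 1.653e+06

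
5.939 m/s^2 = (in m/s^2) 5.939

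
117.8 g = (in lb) 0.2597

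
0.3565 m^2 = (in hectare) 3.565e-05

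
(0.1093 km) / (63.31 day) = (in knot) 3.884e-05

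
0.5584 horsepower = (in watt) 416.4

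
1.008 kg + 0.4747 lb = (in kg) 1.223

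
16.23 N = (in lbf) 3.649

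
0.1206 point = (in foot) 0.0001396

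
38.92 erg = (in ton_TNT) 9.302e-16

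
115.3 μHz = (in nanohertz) 1.153e+05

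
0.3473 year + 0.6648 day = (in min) 1.835e+05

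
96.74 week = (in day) 677.2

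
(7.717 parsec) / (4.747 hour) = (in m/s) 1.393e+13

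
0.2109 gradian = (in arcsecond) 683.3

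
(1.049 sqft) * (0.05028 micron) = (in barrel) 3.082e-08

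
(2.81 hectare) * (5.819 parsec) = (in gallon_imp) 1.11e+24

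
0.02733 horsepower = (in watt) 20.38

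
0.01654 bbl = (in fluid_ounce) 88.92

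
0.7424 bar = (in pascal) 7.424e+04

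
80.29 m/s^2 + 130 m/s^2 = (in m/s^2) 210.3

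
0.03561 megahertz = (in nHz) 3.561e+13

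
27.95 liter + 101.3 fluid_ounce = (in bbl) 0.1946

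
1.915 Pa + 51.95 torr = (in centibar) 6.928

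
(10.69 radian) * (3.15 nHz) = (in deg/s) 1.929e-06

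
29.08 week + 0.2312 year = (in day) 287.9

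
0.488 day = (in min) 702.7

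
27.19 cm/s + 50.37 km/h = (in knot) 27.73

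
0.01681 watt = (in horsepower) 2.254e-05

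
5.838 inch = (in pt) 420.3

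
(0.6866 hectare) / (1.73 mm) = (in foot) 1.302e+07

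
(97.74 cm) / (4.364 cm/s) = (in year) 7.102e-07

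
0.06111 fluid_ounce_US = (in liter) 0.001807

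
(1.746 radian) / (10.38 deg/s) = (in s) 9.638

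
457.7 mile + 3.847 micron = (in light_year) 7.786e-11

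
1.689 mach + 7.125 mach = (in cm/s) 3.001e+05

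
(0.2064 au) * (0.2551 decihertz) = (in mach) 2.313e+06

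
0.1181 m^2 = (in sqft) 1.271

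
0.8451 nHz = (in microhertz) 0.0008451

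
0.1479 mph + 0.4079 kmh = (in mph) 0.4014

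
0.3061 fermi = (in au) 2.046e-27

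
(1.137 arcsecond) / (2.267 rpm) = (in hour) 6.45e-09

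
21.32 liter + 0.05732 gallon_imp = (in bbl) 0.1357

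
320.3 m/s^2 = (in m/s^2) 320.3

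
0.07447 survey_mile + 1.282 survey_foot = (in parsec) 3.897e-15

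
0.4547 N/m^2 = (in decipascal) 4.547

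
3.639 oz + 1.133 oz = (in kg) 0.1353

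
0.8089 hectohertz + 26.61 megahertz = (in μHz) 2.661e+13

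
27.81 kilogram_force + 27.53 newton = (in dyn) 3.003e+07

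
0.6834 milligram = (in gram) 0.0006834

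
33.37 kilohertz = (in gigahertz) 3.337e-05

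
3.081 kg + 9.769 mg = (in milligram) 3.081e+06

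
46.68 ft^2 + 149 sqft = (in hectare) 0.001818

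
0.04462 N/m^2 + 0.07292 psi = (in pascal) 502.8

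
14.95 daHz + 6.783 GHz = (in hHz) 6.783e+07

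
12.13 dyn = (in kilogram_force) 1.237e-05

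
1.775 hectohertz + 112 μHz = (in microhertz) 1.775e+08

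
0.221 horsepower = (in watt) 164.8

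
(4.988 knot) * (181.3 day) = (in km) 4.02e+04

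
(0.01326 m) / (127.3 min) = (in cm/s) 0.0001736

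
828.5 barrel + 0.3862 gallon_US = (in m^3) 131.7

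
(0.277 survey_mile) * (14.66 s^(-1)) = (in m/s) 6535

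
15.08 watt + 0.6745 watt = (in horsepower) 0.02113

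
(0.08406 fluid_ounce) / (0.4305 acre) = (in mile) 8.867e-13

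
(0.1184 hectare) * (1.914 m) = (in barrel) 1.425e+04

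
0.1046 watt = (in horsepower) 0.0001403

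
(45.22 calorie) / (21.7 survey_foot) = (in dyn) 2.861e+06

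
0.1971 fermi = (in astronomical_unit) 1.318e-27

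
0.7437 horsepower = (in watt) 554.6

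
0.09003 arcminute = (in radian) 2.619e-05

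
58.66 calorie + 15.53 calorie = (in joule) 310.4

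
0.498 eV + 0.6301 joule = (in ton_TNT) 1.506e-10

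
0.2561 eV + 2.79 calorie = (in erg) 1.167e+08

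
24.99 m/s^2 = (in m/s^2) 24.99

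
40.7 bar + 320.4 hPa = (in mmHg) 3.077e+04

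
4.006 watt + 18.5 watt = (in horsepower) 0.03018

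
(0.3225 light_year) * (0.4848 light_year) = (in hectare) 1.399e+27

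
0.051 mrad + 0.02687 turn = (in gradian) 10.75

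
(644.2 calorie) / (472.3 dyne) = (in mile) 354.6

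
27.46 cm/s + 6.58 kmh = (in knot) 4.087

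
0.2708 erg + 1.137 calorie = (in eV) 2.969e+19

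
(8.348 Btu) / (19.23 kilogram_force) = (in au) 3.122e-10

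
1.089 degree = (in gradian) 1.21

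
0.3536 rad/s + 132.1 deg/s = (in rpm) 25.39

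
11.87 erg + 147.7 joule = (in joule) 147.7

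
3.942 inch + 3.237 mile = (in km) 5.21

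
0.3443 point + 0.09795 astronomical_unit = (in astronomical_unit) 0.09795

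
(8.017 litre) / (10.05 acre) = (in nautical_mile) 1.064e-10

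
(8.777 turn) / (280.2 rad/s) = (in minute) 0.00328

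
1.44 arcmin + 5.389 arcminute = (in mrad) 1.986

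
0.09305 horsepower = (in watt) 69.39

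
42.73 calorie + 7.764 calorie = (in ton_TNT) 5.049e-08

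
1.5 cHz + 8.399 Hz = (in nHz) 8.414e+09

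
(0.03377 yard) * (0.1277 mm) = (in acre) 9.744e-10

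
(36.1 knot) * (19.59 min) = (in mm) 2.183e+07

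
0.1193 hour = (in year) 1.362e-05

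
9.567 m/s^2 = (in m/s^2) 9.567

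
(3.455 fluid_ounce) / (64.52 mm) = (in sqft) 0.01705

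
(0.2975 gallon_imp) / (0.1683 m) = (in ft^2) 0.0865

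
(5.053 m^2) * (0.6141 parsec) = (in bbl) 6.022e+17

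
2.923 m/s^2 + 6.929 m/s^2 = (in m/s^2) 9.852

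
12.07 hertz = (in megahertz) 1.207e-05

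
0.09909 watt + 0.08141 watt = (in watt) 0.1805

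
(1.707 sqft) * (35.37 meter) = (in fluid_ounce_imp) 1.974e+05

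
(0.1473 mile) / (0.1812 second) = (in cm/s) 1.308e+05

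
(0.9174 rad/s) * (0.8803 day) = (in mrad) 6.978e+07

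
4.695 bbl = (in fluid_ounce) 2.524e+04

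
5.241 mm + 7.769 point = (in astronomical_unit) 5.335e-14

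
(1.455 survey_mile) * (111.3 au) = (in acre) 9.634e+12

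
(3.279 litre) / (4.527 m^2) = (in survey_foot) 0.002376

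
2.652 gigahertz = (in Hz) 2.652e+09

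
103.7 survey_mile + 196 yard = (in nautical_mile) 90.21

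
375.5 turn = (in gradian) 1.502e+05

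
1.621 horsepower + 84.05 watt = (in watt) 1293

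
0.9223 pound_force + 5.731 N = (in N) 9.834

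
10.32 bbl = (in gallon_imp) 360.9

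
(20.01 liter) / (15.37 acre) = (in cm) 3.217e-05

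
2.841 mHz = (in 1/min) 0.1705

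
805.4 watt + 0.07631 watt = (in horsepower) 1.08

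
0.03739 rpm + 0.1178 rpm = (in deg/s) 0.9311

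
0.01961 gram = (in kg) 1.961e-05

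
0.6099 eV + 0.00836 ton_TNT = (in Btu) 3.315e+04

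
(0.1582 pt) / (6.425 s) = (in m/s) 8.686e-06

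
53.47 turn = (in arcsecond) 6.93e+07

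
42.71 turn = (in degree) 1.538e+04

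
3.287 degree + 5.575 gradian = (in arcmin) 498.3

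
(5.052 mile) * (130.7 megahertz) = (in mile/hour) 2.377e+12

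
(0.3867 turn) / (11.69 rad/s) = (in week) 3.437e-07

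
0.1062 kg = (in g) 106.2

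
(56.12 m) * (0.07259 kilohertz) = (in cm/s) 4.074e+05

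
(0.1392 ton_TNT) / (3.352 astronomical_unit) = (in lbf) 0.0002611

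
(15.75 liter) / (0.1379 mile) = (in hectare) 7.097e-09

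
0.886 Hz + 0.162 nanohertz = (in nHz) 8.86e+08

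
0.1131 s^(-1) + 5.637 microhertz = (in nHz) 1.131e+08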